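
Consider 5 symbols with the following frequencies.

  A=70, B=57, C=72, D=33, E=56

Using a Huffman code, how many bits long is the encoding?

665

Greedily combine the two least-frequent nodes:
merge D(33) and E(56): 89
merge B(57) and A(70): 127
merge C(72) and 89: 161
merge 127 and 161: 288
Total encoded bits = sum of merged weights = 89 + 127 + 161 + 288 = 665.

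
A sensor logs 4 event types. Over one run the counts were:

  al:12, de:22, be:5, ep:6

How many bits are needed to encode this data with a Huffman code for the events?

Greedily combine the two least-frequent nodes:
combine be(5), ep(6) → 11
combine 11, al(12) → 23
combine de(22), 23 → 45
The encoded length is the sum of every internal node's weight: 11 + 23 + 45 = 79 bits.

79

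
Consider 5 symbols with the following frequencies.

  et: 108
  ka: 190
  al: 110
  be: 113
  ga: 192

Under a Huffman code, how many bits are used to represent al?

Build the tree from the bottom:
merge et(108) and al(110): 218
merge be(113) and ka(190): 303
merge ga(192) and 218: 410
merge 303 and 410: 713
The subtree containing al is merged 3 times, so code length = 3.

3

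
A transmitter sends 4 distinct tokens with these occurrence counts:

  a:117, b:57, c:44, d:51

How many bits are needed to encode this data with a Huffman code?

Merge the two smallest weights repeatedly:
merge c(44) and d(51): 95
merge b(57) and 95: 152
merge a(117) and 152: 269
Total encoded bits = sum of merged weights = 95 + 152 + 269 = 516.

516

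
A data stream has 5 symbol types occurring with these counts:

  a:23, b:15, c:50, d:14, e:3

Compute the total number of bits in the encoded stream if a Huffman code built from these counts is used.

209

Build the Huffman tree bottom-up:
merge e(3) and d(14): 17
merge b(15) and 17: 32
merge a(23) and 32: 55
merge c(50) and 55: 105
The encoded length is the sum of every internal node's weight: 17 + 32 + 55 + 105 = 209 bits.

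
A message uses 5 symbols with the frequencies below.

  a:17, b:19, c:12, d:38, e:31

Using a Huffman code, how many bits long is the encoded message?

263

Greedily combine the two least-frequent nodes:
combine c(12), a(17) → 29
combine b(19), 29 → 48
combine e(31), d(38) → 69
combine 48, 69 → 117
Total encoded bits = sum of merged weights = 29 + 48 + 69 + 117 = 263.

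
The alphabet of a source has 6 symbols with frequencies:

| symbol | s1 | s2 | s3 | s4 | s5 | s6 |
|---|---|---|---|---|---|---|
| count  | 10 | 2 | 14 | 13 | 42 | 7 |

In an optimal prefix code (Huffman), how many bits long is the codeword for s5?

1

Build the tree from the bottom:
s2(2) + s6(7) → 9
9 + s1(10) → 19
s4(13) + s3(14) → 27
19 + 27 → 46
s5(42) + 46 → 88
s5 sits one level below the root: a 1-bit codeword.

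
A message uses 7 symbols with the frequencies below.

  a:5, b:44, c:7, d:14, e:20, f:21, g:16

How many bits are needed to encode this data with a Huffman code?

Build the Huffman tree bottom-up:
merge a(5) and c(7): 12
merge 12 and d(14): 26
merge g(16) and e(20): 36
merge f(21) and 26: 47
merge 36 and b(44): 80
merge 47 and 80: 127
Total encoded bits = sum of merged weights = 12 + 26 + 36 + 47 + 80 + 127 = 328.

328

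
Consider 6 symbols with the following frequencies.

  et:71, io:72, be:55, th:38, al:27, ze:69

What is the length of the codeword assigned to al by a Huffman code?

4

Build the tree from the bottom:
al(27) + th(38) → 65
be(55) + 65 → 120
ze(69) + et(71) → 140
io(72) + 120 → 192
140 + 192 → 332
al sits 4 levels below the root, so its codeword is 4 bits.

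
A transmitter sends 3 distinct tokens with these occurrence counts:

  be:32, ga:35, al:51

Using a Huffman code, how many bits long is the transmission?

Greedily combine the two least-frequent nodes:
merge be(32) and ga(35): 67
merge al(51) and 67: 118
Total encoded bits = sum of merged weights = 67 + 118 = 185.

185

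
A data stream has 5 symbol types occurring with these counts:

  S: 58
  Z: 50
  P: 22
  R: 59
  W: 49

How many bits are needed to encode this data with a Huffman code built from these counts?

Greedily combine the two least-frequent nodes:
P(22) + W(49) → 71
Z(50) + S(58) → 108
R(59) + 71 → 130
108 + 130 → 238
Each symbol's bit-cost is frequency × depth; summing gives 547 bits (equivalently 71 + 108 + 130 + 238).

547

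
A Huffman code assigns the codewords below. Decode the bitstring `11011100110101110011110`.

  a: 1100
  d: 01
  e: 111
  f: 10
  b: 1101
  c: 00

babdaef

Read left to right; each codeword is recognised as soon as it completes (prefix code):
  1101→b | 1100→a | 1101→b | 01→d | 1100→a | 111→e | 10→f
Decoded message: babdaef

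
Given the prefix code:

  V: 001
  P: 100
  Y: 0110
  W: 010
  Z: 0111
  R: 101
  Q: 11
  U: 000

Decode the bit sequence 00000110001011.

Read left to right; each codeword is recognised as soon as it completes (prefix code):
  000→U | 001→V | 100→P | 010→W | 11→Q
Decoded message: UVPWQ

UVPWQ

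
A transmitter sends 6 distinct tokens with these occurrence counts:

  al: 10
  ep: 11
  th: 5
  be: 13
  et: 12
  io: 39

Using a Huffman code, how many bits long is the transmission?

207

Build the Huffman tree bottom-up:
combine th(5), al(10) → 15
combine ep(11), et(12) → 23
combine be(13), 15 → 28
combine 23, 28 → 51
combine io(39), 51 → 90
The encoded length is the sum of every internal node's weight: 15 + 23 + 28 + 51 + 90 = 207 bits.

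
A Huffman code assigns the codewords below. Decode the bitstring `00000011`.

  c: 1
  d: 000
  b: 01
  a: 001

Read left to right; each codeword is recognised as soon as it completes (prefix code):
  000→d | 000→d | 1→c | 1→c
Decoded message: ddcc

ddcc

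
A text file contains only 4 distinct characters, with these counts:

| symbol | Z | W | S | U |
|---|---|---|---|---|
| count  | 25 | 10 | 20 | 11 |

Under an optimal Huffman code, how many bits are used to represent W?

3

Repeatedly merge the two smallest:
merge W(10) and U(11): 21
merge S(20) and 21: 41
merge Z(25) and 41: 66
W sits 3 levels below the root, so its codeword is 3 bits.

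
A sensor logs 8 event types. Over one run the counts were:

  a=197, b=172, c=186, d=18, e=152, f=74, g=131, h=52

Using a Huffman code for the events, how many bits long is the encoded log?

Greedily combine the two least-frequent nodes:
d(18) + h(52) → 70
70 + f(74) → 144
g(131) + 144 → 275
e(152) + b(172) → 324
c(186) + a(197) → 383
275 + 324 → 599
383 + 599 → 982
The encoded length is the sum of every internal node's weight: 70 + 144 + 275 + 324 + 383 + 599 + 982 = 2777 bits.

2777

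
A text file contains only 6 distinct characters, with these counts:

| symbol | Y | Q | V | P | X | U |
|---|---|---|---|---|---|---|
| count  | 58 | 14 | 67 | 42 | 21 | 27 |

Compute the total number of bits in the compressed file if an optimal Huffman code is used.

555

Build the Huffman tree bottom-up:
combine Q(14), X(21) → 35
combine U(27), 35 → 62
combine P(42), Y(58) → 100
combine 62, V(67) → 129
combine 100, 129 → 229
Each symbol's bit-cost is frequency × depth; summing gives 555 bits (equivalently 35 + 62 + 100 + 129 + 229).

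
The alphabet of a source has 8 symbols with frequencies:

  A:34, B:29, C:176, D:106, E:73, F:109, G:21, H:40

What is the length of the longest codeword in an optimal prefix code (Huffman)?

4

Merge the two lowest-weight nodes at each step:
G(21) + B(29) → 50
A(34) + H(40) → 74
50 + E(73) → 123
74 + D(106) → 180
F(109) + 123 → 232
C(176) + 180 → 356
232 + 356 → 588
Maximum depth reached is 4.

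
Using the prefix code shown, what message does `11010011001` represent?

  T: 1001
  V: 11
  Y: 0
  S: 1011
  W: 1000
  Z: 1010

VYTT

Read left to right; each codeword is recognised as soon as it completes (prefix code):
  11→V | 0→Y | 1001→T | 1001→T
Decoded message: VYTT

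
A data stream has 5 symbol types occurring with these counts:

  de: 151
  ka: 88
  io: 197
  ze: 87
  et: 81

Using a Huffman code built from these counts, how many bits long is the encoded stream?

Greedily combine the two least-frequent nodes:
et(81) + ze(87) → 168
ka(88) + de(151) → 239
168 + io(197) → 365
239 + 365 → 604
Total encoded bits = sum of merged weights = 168 + 239 + 365 + 604 = 1376.

1376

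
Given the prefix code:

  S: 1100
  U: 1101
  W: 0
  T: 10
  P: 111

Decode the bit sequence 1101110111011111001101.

UUUPTWU

Read left to right; each codeword is recognised as soon as it completes (prefix code):
  1101→U | 1101→U | 1101→U | 111→P | 10→T | 0→W | 1101→U
Decoded message: UUUPTWU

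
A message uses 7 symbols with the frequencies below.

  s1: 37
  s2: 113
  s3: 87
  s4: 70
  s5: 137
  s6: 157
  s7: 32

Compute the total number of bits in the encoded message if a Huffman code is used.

1674

Greedily combine the two least-frequent nodes:
s7(32) + s1(37) → 69
69 + s4(70) → 139
s3(87) + s2(113) → 200
s5(137) + 139 → 276
s6(157) + 200 → 357
276 + 357 → 633
The encoded length is the sum of every internal node's weight: 69 + 139 + 200 + 276 + 357 + 633 = 1674 bits.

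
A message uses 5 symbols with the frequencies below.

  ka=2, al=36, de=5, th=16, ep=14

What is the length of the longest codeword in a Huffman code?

Merge the two lowest-weight nodes at each step:
ka(2) + de(5) → 7
7 + ep(14) → 21
th(16) + 21 → 37
al(36) + 37 → 73
The first pair merged (ka, de) ends up deepest, at depth 4.

4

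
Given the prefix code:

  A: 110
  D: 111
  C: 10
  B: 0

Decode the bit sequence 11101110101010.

Read left to right; each codeword is recognised as soon as it completes (prefix code):
  111→D | 0→B | 111→D | 0→B | 10→C | 10→C | 10→C
Decoded message: DBDBCCC

DBDBCCC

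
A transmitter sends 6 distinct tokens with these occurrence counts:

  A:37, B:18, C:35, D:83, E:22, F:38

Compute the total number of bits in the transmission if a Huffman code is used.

Greedily combine the two least-frequent nodes:
merge B(18) and E(22): 40
merge C(35) and A(37): 72
merge F(38) and 40: 78
merge 72 and 78: 150
merge D(83) and 150: 233
Total encoded bits = sum of merged weights = 40 + 72 + 78 + 150 + 233 = 573.

573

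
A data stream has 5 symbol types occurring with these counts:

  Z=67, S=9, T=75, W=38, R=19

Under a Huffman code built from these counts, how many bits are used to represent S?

Repeatedly merge the two smallest:
combine S(9), R(19) → 28
combine 28, W(38) → 66
combine 66, Z(67) → 133
combine T(75), 133 → 208
S sits 4 levels below the root, so its codeword is 4 bits.

4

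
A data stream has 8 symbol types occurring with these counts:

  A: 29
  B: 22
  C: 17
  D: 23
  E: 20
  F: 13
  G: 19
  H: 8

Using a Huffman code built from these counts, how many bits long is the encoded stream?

445

Greedily combine the two least-frequent nodes:
combine H(8), F(13) → 21
combine C(17), G(19) → 36
combine E(20), 21 → 41
combine B(22), D(23) → 45
combine A(29), 36 → 65
combine 41, 45 → 86
combine 65, 86 → 151
Total encoded bits = sum of merged weights = 21 + 36 + 41 + 45 + 65 + 86 + 151 = 445.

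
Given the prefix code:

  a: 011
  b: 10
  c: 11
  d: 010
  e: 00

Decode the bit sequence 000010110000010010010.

Read left to right; each codeword is recognised as soon as it completes (prefix code):
  00→e | 00→e | 10→b | 11→c | 00→e | 00→e | 010→d | 010→d | 010→d
Decoded message: eebceeddd

eebceeddd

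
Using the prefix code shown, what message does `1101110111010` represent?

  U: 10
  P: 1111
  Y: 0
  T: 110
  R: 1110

Read left to right; each codeword is recognised as soon as it completes (prefix code):
  110→T | 1110→R | 1110→R | 10→U
Decoded message: TRRU

TRRU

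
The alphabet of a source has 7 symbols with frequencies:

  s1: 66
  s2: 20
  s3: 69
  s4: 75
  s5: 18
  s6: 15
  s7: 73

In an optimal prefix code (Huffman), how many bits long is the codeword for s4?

Huffman merges, smallest pair first:
merge s6(15) and s5(18): 33
merge s2(20) and 33: 53
merge 53 and s1(66): 119
merge s3(69) and s7(73): 142
merge s4(75) and 119: 194
merge 142 and 194: 336
s4's leaf is at depth 2, giving a 2-bit codeword.

2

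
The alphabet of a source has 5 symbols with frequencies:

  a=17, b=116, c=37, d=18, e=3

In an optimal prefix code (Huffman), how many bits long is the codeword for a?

Repeatedly merge the two smallest:
merge e(3) and a(17): 20
merge d(18) and 20: 38
merge c(37) and 38: 75
merge 75 and b(116): 191
a sits 4 levels below the root, so its codeword is 4 bits.

4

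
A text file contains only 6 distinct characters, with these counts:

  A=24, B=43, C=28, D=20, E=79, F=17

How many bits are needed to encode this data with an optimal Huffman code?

511

Greedily combine the two least-frequent nodes:
F(17) + D(20) → 37
A(24) + C(28) → 52
37 + B(43) → 80
52 + E(79) → 131
80 + 131 → 211
The encoded length is the sum of every internal node's weight: 37 + 52 + 80 + 131 + 211 = 511 bits.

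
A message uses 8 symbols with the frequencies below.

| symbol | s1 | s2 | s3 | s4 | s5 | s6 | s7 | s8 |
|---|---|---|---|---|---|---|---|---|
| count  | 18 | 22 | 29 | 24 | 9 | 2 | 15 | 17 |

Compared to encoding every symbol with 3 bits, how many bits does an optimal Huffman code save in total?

18

Fixed-length: 3 bits × 136 symbols = 408 bits.
Huffman merges:
merge s6(2) and s5(9): 11
merge 11 and s7(15): 26
merge s8(17) and s1(18): 35
merge s2(22) and s4(24): 46
merge 26 and s3(29): 55
merge 35 and 46: 81
merge 55 and 81: 136
Huffman total = 11 + 26 + 35 + 46 + 55 + 81 + 136 = 390 bits.
Saving = 408 − 390 = 18 bits.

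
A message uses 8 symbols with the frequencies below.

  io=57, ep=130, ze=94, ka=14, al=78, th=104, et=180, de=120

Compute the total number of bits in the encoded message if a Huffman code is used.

2222

Merge the two smallest weights repeatedly:
combine ka(14), io(57) → 71
combine 71, al(78) → 149
combine ze(94), th(104) → 198
combine de(120), ep(130) → 250
combine 149, et(180) → 329
combine 198, 250 → 448
combine 329, 448 → 777
Total encoded bits = sum of merged weights = 71 + 149 + 198 + 250 + 329 + 448 + 777 = 2222.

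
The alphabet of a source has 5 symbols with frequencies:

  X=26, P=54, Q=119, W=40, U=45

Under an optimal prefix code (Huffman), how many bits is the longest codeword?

Merge the two lowest-weight nodes at each step:
merge X(26) and W(40): 66
merge U(45) and P(54): 99
merge 66 and 99: 165
merge Q(119) and 165: 284
The first pair merged (X, W) ends up deepest, at depth 3.

3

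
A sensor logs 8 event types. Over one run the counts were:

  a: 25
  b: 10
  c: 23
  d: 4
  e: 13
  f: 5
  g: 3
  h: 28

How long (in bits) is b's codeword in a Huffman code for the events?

4

Huffman merges, smallest pair first:
merge g(3) and d(4): 7
merge f(5) and 7: 12
merge b(10) and 12: 22
merge e(13) and 22: 35
merge c(23) and a(25): 48
merge h(28) and 35: 63
merge 48 and 63: 111
b sits 4 levels below the root, so its codeword is 4 bits.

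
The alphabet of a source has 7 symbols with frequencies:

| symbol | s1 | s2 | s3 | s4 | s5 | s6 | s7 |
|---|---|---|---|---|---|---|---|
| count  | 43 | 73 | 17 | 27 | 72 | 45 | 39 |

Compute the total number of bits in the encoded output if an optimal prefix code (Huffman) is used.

Greedily combine the two least-frequent nodes:
merge s3(17) and s4(27): 44
merge s7(39) and s1(43): 82
merge 44 and s6(45): 89
merge s5(72) and s2(73): 145
merge 82 and 89: 171
merge 145 and 171: 316
Total encoded bits = sum of merged weights = 44 + 82 + 89 + 145 + 171 + 316 = 847.

847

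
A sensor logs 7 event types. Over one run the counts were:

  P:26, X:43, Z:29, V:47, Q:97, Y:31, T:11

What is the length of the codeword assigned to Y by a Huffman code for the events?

3

Build the tree from the bottom:
combine T(11), P(26) → 37
combine Z(29), Y(31) → 60
combine 37, X(43) → 80
combine V(47), 60 → 107
combine 80, Q(97) → 177
combine 107, 177 → 284
Y sits 3 levels below the root, so its codeword is 3 bits.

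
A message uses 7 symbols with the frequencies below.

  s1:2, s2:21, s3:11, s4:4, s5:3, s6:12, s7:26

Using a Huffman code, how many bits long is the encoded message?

Merge the two smallest weights repeatedly:
combine s1(2), s5(3) → 5
combine s4(4), 5 → 9
combine 9, s3(11) → 20
combine s6(12), 20 → 32
combine s2(21), s7(26) → 47
combine 32, 47 → 79
Each symbol's bit-cost is frequency × depth; summing gives 192 bits (equivalently 5 + 9 + 20 + 32 + 47 + 79).

192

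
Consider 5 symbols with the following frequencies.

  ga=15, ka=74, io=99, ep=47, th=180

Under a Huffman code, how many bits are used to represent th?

1

Repeatedly merge the two smallest:
combine ga(15), ep(47) → 62
combine 62, ka(74) → 136
combine io(99), 136 → 235
combine th(180), 235 → 415
th sits one level below the root: a 1-bit codeword.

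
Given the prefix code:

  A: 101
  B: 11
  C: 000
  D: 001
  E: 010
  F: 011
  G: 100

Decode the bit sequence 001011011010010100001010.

DFFEEGDE

Read left to right; each codeword is recognised as soon as it completes (prefix code):
  001→D | 011→F | 011→F | 010→E | 010→E | 100→G | 001→D | 010→E
Decoded message: DFFEEGDE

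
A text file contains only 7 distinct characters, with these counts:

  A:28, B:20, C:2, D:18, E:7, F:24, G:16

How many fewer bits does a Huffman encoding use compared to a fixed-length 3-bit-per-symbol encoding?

Fixed-length: 3 bits × 115 symbols = 345 bits.
Huffman merges:
combine C(2), E(7) → 9
combine 9, G(16) → 25
combine D(18), B(20) → 38
combine F(24), 25 → 49
combine A(28), 38 → 66
combine 49, 66 → 115
Huffman total = 9 + 25 + 38 + 49 + 66 + 115 = 302 bits.
Saving = 345 − 302 = 43 bits.

43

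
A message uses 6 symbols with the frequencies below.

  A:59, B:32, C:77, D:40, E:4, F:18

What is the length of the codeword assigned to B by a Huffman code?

3

Huffman merges, smallest pair first:
combine E(4), F(18) → 22
combine 22, B(32) → 54
combine D(40), 54 → 94
combine A(59), C(77) → 136
combine 94, 136 → 230
B's leaf is at depth 3, giving a 3-bit codeword.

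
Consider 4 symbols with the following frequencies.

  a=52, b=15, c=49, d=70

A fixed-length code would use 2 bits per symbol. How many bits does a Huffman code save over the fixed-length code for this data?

Fixed-length: 2 bits × 186 symbols = 372 bits.
Huffman merges:
combine b(15), c(49) → 64
combine a(52), 64 → 116
combine d(70), 116 → 186
Huffman total = 64 + 116 + 186 = 366 bits.
Saving = 372 − 366 = 6 bits.

6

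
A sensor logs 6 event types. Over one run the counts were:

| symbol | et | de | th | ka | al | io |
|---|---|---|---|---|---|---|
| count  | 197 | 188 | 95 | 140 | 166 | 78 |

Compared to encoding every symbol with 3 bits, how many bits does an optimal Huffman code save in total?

385

Fixed-length: 3 bits × 864 symbols = 2592 bits.
Huffman merges:
merge io(78) and th(95): 173
merge ka(140) and al(166): 306
merge 173 and de(188): 361
merge et(197) and 306: 503
merge 361 and 503: 864
Huffman total = 173 + 306 + 361 + 503 + 864 = 2207 bits.
Saving = 2592 − 2207 = 385 bits.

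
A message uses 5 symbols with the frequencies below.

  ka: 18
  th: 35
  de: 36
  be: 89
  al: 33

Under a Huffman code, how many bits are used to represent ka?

Repeatedly merge the two smallest:
combine ka(18), al(33) → 51
combine th(35), de(36) → 71
combine 51, 71 → 122
combine be(89), 122 → 211
The subtree containing ka is merged 3 times, so code length = 3.

3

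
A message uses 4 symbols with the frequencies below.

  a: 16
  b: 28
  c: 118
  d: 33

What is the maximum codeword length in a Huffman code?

3

Merge the two lowest-weight nodes at each step:
merge a(16) and b(28): 44
merge d(33) and 44: 77
merge 77 and c(118): 195
The first pair merged (a, b) ends up deepest, at depth 3.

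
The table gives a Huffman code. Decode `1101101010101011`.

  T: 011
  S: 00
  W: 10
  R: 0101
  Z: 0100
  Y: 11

YTRRT

Read left to right; each codeword is recognised as soon as it completes (prefix code):
  11→Y | 011→T | 0101→R | 0101→R | 011→T
Decoded message: YTRRT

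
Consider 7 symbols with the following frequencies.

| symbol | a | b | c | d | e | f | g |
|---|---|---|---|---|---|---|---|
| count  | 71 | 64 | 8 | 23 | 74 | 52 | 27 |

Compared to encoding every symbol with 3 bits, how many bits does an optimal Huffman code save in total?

120

Fixed-length: 3 bits × 319 symbols = 957 bits.
Huffman merges:
c(8) + d(23) → 31
g(27) + 31 → 58
f(52) + 58 → 110
b(64) + a(71) → 135
e(74) + 110 → 184
135 + 184 → 319
Huffman total = 31 + 58 + 110 + 135 + 184 + 319 = 837 bits.
Saving = 957 − 837 = 120 bits.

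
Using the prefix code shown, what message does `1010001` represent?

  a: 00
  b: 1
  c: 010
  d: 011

Read left to right; each codeword is recognised as soon as it completes (prefix code):
  1→b | 010→c | 00→a | 1→b
Decoded message: bcab

bcab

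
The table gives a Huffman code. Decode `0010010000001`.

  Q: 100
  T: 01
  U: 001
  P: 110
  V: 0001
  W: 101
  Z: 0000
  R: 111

Read left to right; each codeword is recognised as soon as it completes (prefix code):
  001→U | 001→U | 0000→Z | 001→U
Decoded message: UUZU

UUZU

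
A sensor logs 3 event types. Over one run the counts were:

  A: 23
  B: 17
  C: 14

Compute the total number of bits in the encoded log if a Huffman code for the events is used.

85

Merge the two smallest weights repeatedly:
merge C(14) and B(17): 31
merge A(23) and 31: 54
Each symbol's bit-cost is frequency × depth; summing gives 85 bits (equivalently 31 + 54).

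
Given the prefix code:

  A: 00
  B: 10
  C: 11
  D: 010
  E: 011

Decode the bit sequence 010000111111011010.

Read left to right; each codeword is recognised as soon as it completes (prefix code):
  010→D | 00→A | 011→E | 11→C | 11→C | 011→E | 010→D
Decoded message: DAECCED

DAECCED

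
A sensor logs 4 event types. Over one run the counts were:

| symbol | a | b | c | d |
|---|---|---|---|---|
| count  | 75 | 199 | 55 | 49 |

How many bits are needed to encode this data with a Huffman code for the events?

Greedily combine the two least-frequent nodes:
d(49) + c(55) → 104
a(75) + 104 → 179
179 + b(199) → 378
Each symbol's bit-cost is frequency × depth; summing gives 661 bits (equivalently 104 + 179 + 378).

661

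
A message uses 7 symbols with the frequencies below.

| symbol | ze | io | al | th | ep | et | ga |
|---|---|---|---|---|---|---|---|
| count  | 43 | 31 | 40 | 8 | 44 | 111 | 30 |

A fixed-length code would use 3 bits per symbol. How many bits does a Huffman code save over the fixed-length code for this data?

Fixed-length: 3 bits × 307 symbols = 921 bits.
Huffman merges:
th(8) + ga(30) → 38
io(31) + 38 → 69
al(40) + ze(43) → 83
ep(44) + 69 → 113
83 + et(111) → 194
113 + 194 → 307
Huffman total = 38 + 69 + 83 + 113 + 194 + 307 = 804 bits.
Saving = 921 − 804 = 117 bits.

117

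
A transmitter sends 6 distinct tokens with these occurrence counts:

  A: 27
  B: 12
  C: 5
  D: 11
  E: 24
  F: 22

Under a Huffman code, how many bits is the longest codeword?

Merge the two lowest-weight nodes at each step:
merge C(5) and D(11): 16
merge B(12) and 16: 28
merge F(22) and E(24): 46
merge A(27) and 28: 55
merge 46 and 55: 101
Maximum depth reached is 4.

4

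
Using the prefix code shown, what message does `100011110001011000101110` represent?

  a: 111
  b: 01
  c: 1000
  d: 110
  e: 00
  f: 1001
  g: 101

Read left to right; each codeword is recognised as soon as it completes (prefix code):
  1000→c | 111→a | 1000→c | 101→g | 1000→c | 101→g | 110→d
Decoded message: cacgcgd

cacgcgd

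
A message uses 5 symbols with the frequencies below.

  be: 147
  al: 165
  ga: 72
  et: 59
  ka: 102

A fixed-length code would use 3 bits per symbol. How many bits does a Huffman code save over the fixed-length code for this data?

Fixed-length: 3 bits × 545 symbols = 1635 bits.
Huffman merges:
merge et(59) and ga(72): 131
merge ka(102) and 131: 233
merge be(147) and al(165): 312
merge 233 and 312: 545
Huffman total = 131 + 233 + 312 + 545 = 1221 bits.
Saving = 1635 − 1221 = 414 bits.

414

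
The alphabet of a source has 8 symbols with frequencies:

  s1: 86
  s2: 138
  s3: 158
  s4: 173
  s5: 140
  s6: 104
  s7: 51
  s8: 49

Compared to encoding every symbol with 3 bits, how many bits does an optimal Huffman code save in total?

73

Fixed-length: 3 bits × 899 symbols = 2697 bits.
Huffman merges:
combine s8(49), s7(51) → 100
combine s1(86), 100 → 186
combine s6(104), s2(138) → 242
combine s5(140), s3(158) → 298
combine s4(173), 186 → 359
combine 242, 298 → 540
combine 359, 540 → 899
Huffman total = 100 + 186 + 242 + 298 + 359 + 540 + 899 = 2624 bits.
Saving = 2697 − 2624 = 73 bits.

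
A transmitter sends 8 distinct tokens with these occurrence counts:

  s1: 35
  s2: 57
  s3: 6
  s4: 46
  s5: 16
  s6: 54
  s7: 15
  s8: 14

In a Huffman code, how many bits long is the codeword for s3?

4

Huffman merges, smallest pair first:
combine s3(6), s8(14) → 20
combine s7(15), s5(16) → 31
combine 20, 31 → 51
combine s1(35), s4(46) → 81
combine 51, s6(54) → 105
combine s2(57), 81 → 138
combine 105, 138 → 243
s3's leaf is at depth 4, giving a 4-bit codeword.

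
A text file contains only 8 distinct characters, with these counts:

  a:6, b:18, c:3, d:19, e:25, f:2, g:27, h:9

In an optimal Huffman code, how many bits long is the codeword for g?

2

Repeatedly merge the two smallest:
combine f(2), c(3) → 5
combine 5, a(6) → 11
combine h(9), 11 → 20
combine b(18), d(19) → 37
combine 20, e(25) → 45
combine g(27), 37 → 64
combine 45, 64 → 109
The subtree containing g is merged 2 times, so code length = 2.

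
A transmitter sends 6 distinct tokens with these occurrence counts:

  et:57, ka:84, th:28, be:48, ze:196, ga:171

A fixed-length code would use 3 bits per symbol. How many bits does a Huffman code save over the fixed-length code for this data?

375

Fixed-length: 3 bits × 584 symbols = 1752 bits.
Huffman merges:
th(28) + be(48) → 76
et(57) + 76 → 133
ka(84) + 133 → 217
ga(171) + ze(196) → 367
217 + 367 → 584
Huffman total = 76 + 133 + 217 + 367 + 584 = 1377 bits.
Saving = 1752 − 1377 = 375 bits.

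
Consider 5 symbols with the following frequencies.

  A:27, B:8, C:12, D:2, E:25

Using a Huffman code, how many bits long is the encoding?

Merge the two smallest weights repeatedly:
D(2) + B(8) → 10
10 + C(12) → 22
22 + E(25) → 47
A(27) + 47 → 74
Each symbol's bit-cost is frequency × depth; summing gives 153 bits (equivalently 10 + 22 + 47 + 74).

153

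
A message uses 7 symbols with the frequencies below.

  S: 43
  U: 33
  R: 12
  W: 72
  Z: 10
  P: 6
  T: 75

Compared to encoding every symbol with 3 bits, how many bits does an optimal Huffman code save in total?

146

Fixed-length: 3 bits × 251 symbols = 753 bits.
Huffman merges:
merge P(6) and Z(10): 16
merge R(12) and 16: 28
merge 28 and U(33): 61
merge S(43) and 61: 104
merge W(72) and T(75): 147
merge 104 and 147: 251
Huffman total = 16 + 28 + 61 + 104 + 147 + 251 = 607 bits.
Saving = 753 − 607 = 146 bits.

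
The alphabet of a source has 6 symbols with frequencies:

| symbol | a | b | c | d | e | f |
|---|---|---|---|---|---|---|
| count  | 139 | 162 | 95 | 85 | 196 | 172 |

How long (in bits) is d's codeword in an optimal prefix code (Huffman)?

3

Huffman merges, smallest pair first:
combine d(85), c(95) → 180
combine a(139), b(162) → 301
combine f(172), 180 → 352
combine e(196), 301 → 497
combine 352, 497 → 849
d's leaf is at depth 3, giving a 3-bit codeword.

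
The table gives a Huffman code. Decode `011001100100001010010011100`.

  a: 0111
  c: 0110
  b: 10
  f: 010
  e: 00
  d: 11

ccfefbfae

Read left to right; each codeword is recognised as soon as it completes (prefix code):
  0110→c | 0110→c | 010→f | 00→e | 010→f | 10→b | 010→f | 0111→a | 00→e
Decoded message: ccfefbfae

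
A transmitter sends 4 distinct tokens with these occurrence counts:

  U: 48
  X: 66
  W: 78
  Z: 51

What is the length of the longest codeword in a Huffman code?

2

Merge the two lowest-weight nodes at each step:
U(48) + Z(51) → 99
X(66) + W(78) → 144
99 + 144 → 243
The first pair merged (U, Z) ends up deepest, at depth 2.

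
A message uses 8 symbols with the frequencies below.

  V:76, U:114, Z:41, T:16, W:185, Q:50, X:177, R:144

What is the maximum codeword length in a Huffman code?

Merge the two lowest-weight nodes at each step:
combine T(16), Z(41) → 57
combine Q(50), 57 → 107
combine V(76), 107 → 183
combine U(114), R(144) → 258
combine X(177), 183 → 360
combine W(185), 258 → 443
combine 360, 443 → 803
Maximum depth reached is 5.

5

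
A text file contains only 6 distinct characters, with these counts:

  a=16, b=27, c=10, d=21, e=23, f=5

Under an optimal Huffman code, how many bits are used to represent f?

Repeatedly merge the two smallest:
f(5) + c(10) → 15
15 + a(16) → 31
d(21) + e(23) → 44
b(27) + 31 → 58
44 + 58 → 102
f sits 4 levels below the root, so its codeword is 4 bits.

4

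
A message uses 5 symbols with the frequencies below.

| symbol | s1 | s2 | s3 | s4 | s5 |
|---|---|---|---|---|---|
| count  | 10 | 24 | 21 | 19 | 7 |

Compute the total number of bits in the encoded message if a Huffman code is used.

179

Build the Huffman tree bottom-up:
merge s5(7) and s1(10): 17
merge 17 and s4(19): 36
merge s3(21) and s2(24): 45
merge 36 and 45: 81
Each symbol's bit-cost is frequency × depth; summing gives 179 bits (equivalently 17 + 36 + 45 + 81).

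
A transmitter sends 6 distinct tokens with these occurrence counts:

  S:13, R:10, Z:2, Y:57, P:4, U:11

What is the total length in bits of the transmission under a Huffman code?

Greedily combine the two least-frequent nodes:
Z(2) + P(4) → 6
6 + R(10) → 16
U(11) + S(13) → 24
16 + 24 → 40
40 + Y(57) → 97
Each symbol's bit-cost is frequency × depth; summing gives 183 bits (equivalently 6 + 16 + 24 + 40 + 97).

183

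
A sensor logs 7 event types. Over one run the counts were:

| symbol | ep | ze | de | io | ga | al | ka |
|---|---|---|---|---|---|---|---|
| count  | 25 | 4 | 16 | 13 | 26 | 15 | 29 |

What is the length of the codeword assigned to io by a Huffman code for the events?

4

Repeatedly merge the two smallest:
combine ze(4), io(13) → 17
combine al(15), de(16) → 31
combine 17, ep(25) → 42
combine ga(26), ka(29) → 55
combine 31, 42 → 73
combine 55, 73 → 128
The subtree containing io is merged 4 times, so code length = 4.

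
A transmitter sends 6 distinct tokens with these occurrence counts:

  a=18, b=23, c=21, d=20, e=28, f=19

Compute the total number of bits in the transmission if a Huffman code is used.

Greedily combine the two least-frequent nodes:
merge a(18) and f(19): 37
merge d(20) and c(21): 41
merge b(23) and e(28): 51
merge 37 and 41: 78
merge 51 and 78: 129
Total encoded bits = sum of merged weights = 37 + 41 + 51 + 78 + 129 = 336.

336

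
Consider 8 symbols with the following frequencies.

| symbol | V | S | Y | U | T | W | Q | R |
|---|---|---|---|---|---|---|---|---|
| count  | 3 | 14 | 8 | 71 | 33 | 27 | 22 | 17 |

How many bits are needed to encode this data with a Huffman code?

517

Build the Huffman tree bottom-up:
V(3) + Y(8) → 11
11 + S(14) → 25
R(17) + Q(22) → 39
25 + W(27) → 52
T(33) + 39 → 72
52 + U(71) → 123
72 + 123 → 195
Total encoded bits = sum of merged weights = 11 + 25 + 39 + 52 + 72 + 123 + 195 = 517.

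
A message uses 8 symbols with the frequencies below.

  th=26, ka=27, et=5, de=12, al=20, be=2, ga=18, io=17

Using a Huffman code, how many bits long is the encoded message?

354

Build the Huffman tree bottom-up:
combine be(2), et(5) → 7
combine 7, de(12) → 19
combine io(17), ga(18) → 35
combine 19, al(20) → 39
combine th(26), ka(27) → 53
combine 35, 39 → 74
combine 53, 74 → 127
Each symbol's bit-cost is frequency × depth; summing gives 354 bits (equivalently 7 + 19 + 35 + 39 + 53 + 74 + 127).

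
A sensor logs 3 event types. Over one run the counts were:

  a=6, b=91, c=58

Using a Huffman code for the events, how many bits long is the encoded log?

Merge the two smallest weights repeatedly:
combine a(6), c(58) → 64
combine 64, b(91) → 155
Total encoded bits = sum of merged weights = 64 + 155 = 219.

219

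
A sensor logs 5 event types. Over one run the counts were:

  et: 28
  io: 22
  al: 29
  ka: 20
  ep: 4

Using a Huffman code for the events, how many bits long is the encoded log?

230

Build the Huffman tree bottom-up:
ep(4) + ka(20) → 24
io(22) + 24 → 46
et(28) + al(29) → 57
46 + 57 → 103
Each symbol's bit-cost is frequency × depth; summing gives 230 bits (equivalently 24 + 46 + 57 + 103).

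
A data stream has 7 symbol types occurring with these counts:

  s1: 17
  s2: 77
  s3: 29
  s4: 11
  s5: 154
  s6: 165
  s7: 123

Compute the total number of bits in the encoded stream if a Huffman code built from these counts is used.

1371

Merge the two smallest weights repeatedly:
combine s4(11), s1(17) → 28
combine 28, s3(29) → 57
combine 57, s2(77) → 134
combine s7(123), 134 → 257
combine s5(154), s6(165) → 319
combine 257, 319 → 576
Total encoded bits = sum of merged weights = 28 + 57 + 134 + 257 + 319 + 576 = 1371.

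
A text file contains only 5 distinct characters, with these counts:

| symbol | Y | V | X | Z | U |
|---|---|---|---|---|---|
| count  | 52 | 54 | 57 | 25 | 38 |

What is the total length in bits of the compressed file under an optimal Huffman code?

Build the Huffman tree bottom-up:
merge Z(25) and U(38): 63
merge Y(52) and V(54): 106
merge X(57) and 63: 120
merge 106 and 120: 226
The encoded length is the sum of every internal node's weight: 63 + 106 + 120 + 226 = 515 bits.

515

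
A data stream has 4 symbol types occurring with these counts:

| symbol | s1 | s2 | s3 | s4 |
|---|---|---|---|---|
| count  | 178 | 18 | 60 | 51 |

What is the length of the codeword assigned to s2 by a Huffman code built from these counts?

Huffman merges, smallest pair first:
combine s2(18), s4(51) → 69
combine s3(60), 69 → 129
combine 129, s1(178) → 307
s2 sits 3 levels below the root, so its codeword is 3 bits.

3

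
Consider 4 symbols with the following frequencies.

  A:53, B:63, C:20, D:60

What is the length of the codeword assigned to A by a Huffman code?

2

Huffman merges, smallest pair first:
combine C(20), A(53) → 73
combine D(60), B(63) → 123
combine 73, 123 → 196
A sits 2 levels below the root, so its codeword is 2 bits.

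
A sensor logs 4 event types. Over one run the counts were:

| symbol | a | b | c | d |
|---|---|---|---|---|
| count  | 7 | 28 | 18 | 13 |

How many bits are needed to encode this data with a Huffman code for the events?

Merge the two smallest weights repeatedly:
merge a(7) and d(13): 20
merge c(18) and 20: 38
merge b(28) and 38: 66
The encoded length is the sum of every internal node's weight: 20 + 38 + 66 = 124 bits.

124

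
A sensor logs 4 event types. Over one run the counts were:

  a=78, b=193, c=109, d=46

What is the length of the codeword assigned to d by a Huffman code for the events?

3

Huffman merges, smallest pair first:
merge d(46) and a(78): 124
merge c(109) and 124: 233
merge b(193) and 233: 426
d sits 3 levels below the root, so its codeword is 3 bits.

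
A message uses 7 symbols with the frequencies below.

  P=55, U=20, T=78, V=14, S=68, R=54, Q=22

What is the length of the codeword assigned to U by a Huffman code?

Build the tree from the bottom:
combine V(14), U(20) → 34
combine Q(22), 34 → 56
combine R(54), P(55) → 109
combine 56, S(68) → 124
combine T(78), 109 → 187
combine 124, 187 → 311
The subtree containing U is merged 4 times, so code length = 4.

4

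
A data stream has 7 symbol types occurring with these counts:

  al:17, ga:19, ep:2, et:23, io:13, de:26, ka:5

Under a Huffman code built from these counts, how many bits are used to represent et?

Huffman merges, smallest pair first:
ep(2) + ka(5) → 7
7 + io(13) → 20
al(17) + ga(19) → 36
20 + et(23) → 43
de(26) + 36 → 62
43 + 62 → 105
et's leaf is at depth 2, giving a 2-bit codeword.

2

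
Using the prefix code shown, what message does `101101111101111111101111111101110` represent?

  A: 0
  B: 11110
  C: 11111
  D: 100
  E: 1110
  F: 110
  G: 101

GGBCECEE

Read left to right; each codeword is recognised as soon as it completes (prefix code):
  101→G | 101→G | 11110→B | 11111→C | 1110→E | 11111→C | 1110→E | 1110→E
Decoded message: GGBCECEE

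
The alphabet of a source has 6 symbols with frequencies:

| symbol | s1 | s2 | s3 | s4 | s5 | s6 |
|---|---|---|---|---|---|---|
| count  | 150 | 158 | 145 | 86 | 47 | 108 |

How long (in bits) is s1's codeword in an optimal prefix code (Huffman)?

Repeatedly merge the two smallest:
merge s5(47) and s4(86): 133
merge s6(108) and 133: 241
merge s3(145) and s1(150): 295
merge s2(158) and 241: 399
merge 295 and 399: 694
The subtree containing s1 is merged 2 times, so code length = 2.

2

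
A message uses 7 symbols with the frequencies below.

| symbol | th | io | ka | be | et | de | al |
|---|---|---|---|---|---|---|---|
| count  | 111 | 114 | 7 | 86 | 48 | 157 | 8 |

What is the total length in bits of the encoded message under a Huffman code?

1289

Merge the two smallest weights repeatedly:
combine ka(7), al(8) → 15
combine 15, et(48) → 63
combine 63, be(86) → 149
combine th(111), io(114) → 225
combine 149, de(157) → 306
combine 225, 306 → 531
Each symbol's bit-cost is frequency × depth; summing gives 1289 bits (equivalently 15 + 63 + 149 + 225 + 306 + 531).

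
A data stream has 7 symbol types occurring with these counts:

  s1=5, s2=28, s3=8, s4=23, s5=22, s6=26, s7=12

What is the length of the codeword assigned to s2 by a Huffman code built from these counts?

Repeatedly merge the two smallest:
s1(5) + s3(8) → 13
s7(12) + 13 → 25
s5(22) + s4(23) → 45
25 + s6(26) → 51
s2(28) + 45 → 73
51 + 73 → 124
s2 sits 2 levels below the root, so its codeword is 2 bits.

2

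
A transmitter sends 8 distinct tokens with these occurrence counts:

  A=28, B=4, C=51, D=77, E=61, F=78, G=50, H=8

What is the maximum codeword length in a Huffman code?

5

Merge the two lowest-weight nodes at each step:
merge B(4) and H(8): 12
merge 12 and A(28): 40
merge 40 and G(50): 90
merge C(51) and E(61): 112
merge D(77) and F(78): 155
merge 90 and 112: 202
merge 155 and 202: 357
Maximum depth reached is 5.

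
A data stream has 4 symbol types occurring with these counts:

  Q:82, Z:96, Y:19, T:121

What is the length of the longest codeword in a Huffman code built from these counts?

Merge the two lowest-weight nodes at each step:
Y(19) + Q(82) → 101
Z(96) + 101 → 197
T(121) + 197 → 318
Maximum depth reached is 3.

3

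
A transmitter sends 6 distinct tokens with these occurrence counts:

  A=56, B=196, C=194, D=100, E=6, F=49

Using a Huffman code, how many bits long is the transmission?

1368

Greedily combine the two least-frequent nodes:
combine E(6), F(49) → 55
combine 55, A(56) → 111
combine D(100), 111 → 211
combine C(194), B(196) → 390
combine 211, 390 → 601
The encoded length is the sum of every internal node's weight: 55 + 111 + 211 + 390 + 601 = 1368 bits.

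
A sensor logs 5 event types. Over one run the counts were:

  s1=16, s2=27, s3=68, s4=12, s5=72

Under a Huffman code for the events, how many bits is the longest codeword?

4

Merge the two lowest-weight nodes at each step:
combine s4(12), s1(16) → 28
combine s2(27), 28 → 55
combine 55, s3(68) → 123
combine s5(72), 123 → 195
The first pair merged (s4, s1) ends up deepest, at depth 4.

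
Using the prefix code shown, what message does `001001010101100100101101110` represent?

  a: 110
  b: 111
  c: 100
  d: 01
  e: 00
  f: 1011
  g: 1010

Read left to right; each codeword is recognised as soon as it completes (prefix code):
  00→e | 100→c | 1010→g | 1011→f | 00→e | 100→c | 1011→f | 01→d | 110→a
Decoded message: ecgfecfda

ecgfecfda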